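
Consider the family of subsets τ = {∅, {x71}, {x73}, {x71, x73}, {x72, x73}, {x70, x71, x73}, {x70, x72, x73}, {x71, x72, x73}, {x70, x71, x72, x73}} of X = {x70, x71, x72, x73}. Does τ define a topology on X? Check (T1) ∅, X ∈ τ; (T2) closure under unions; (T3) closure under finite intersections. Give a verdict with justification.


τ is NOT a topology on X.

Axiom (T1): ∅ ∈ τ? Yes; X ∈ τ? Yes.
Axiom (T2/T3): check pairwise unions and intersections of members of τ.
Counterexample for (T3): {x70, x71, x73} ∩ {x70, x72, x73} = {x70, x73} ∉ τ. Therefore τ is NOT a topology.


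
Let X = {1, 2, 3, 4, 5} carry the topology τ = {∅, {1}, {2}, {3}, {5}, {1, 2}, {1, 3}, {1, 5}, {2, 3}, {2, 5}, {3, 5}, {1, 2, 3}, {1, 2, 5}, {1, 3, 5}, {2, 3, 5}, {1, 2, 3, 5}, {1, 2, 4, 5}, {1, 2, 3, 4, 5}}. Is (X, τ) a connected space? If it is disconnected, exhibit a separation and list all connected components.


(X, τ) is disconnected; components = [{3}, {1, 2, 4, 5}].

Find clopen sets (U ∈ τ with X ∖ U ∈ τ):
  U = ∅, X ∖ U = {1, 2, 3, 4, 5} — both open, so U is clopen.
  U = {3}, X ∖ U = {1, 2, 4, 5} — both open, so U is clopen.
  U = {1, 2, 4, 5}, X ∖ U = {3} — both open, so U is clopen.
  U = {1, 2, 3, 4, 5}, X ∖ U = ∅ — both open, so U is clopen.
Nontrivial clopen(s) exist: e.g. {3}. So (X, τ) is disconnected.
Compute connected components by grouping points that agree on all clopens:
  component: {3}
  component: {1, 2, 4, 5}


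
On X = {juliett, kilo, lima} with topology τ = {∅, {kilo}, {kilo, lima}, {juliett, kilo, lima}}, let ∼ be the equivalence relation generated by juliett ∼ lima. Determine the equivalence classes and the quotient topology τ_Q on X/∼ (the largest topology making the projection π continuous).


X/∼ = {[juliett=lima], [kilo]}; |τ_Q| = 3.

Equivalence classes: [juliett=lima], [kilo].
Quotient map π: X → X/∼ sends juliett ↦ [juliett=lima], kilo ↦ [kilo], lima ↦ [juliett=lima].
For each subset V ⊆ X/∼, compute π^{-1}(V) ⊆ X and check whether π^{-1}(V) ∈ τ. V is open in τ_Q iff π^{-1}(V) ∈ τ.
  V = {}: π^{-1}(V) = ∅ ∈ τ ✓.
  V = {[juliett=lima]}: π^{-1}(V) = {juliett, lima} ∉ τ ✗.
  V = {[kilo]}: π^{-1}(V) = {kilo} ∈ τ ✓.
  V = {[juliett=lima], [kilo]}: π^{-1}(V) = {juliett, kilo, lima} ∈ τ ✓.
Open sets in the quotient: τ_Q = {{}, {[kilo]}, {[juliett=lima], [kilo]}} (3 elements).


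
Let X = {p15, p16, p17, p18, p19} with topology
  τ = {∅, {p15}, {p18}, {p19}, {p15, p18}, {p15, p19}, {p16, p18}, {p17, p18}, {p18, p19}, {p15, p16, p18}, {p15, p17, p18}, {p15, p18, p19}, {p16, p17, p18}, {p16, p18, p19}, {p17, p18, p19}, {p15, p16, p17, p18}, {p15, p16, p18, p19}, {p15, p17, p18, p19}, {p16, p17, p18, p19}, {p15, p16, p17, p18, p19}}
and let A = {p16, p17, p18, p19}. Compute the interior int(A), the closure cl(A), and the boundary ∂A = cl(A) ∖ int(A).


int(A) = {p16, p17, p18, p19}, cl(A) = {p16, p17, p18, p19}, ∂A = ∅.

Closed sets in (X, τ) are complements of opens:
  closed(X, τ) = {∅, {p15}, {p16}, {p17}, {p19}, {p15, p16}, {p15, p17}, {p15, p19}, {p16, p17}, {p16, p19}, {p17, p19}, {p15, p16, p17}, {p15, p16, p19}, {p15, p17, p19}, {p16, p17, p18}, {p16, p17, p19}, {p15, p16, p17, p18}, {p15, p16, p17, p19}, {p16, p17, p18, p19}, {p15, p16, p17, p18, p19}}.
int(A) = ⋃ {U ∈ τ : U ⊆ A}. Opens contained in A: ∅, {p18}, {p19}, {p16, p18}, {p17, p18}, {p18, p19}, {p16, p17, p18}, {p16, p18, p19}, {p17, p18, p19}, {p16, p17, p18, p19}.
Taking the union of these: int(A) = {p16, p17, p18, p19}.
cl(A) = ⋂ {C closed : A ⊆ C}. Closed sets containing A: {p16, p17, p18, p19}, {p15, p16, p17, p18, p19}.
Intersecting these: cl(A) = {p16, p17, p18, p19}.
∂A = cl(A) ∖ int(A) = {p16, p17, p18, p19} ∖ {p16, p17, p18, p19} = ∅.


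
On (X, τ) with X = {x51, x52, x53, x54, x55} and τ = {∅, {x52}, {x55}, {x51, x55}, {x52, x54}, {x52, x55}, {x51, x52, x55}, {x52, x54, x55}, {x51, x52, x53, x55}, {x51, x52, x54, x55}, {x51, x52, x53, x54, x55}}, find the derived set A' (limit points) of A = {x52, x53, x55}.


A' = {x51, x53, x54}

For each x ∈ X, list the open sets U ∈ τ with x ∈ U, then check whether U ∩ (A ∖ {x}) ≠ ∅ for every such U.
  x = x51: opens ∋ x are {x51, x55}, {x51, x52, x55}, {x51, x52, x53, x55}, {x51, x52, x54, x55}, {x51, x52, x53, x54, x55}; each meets A ∖ {x51}, so x IS a limit point.
  x = x52: open {x52} ∋ x has {x52} ∩ (A ∖ {x52}) = ∅, so x is NOT a limit point.
  x = x53: opens ∋ x are {x51, x52, x53, x55}, {x51, x52, x53, x54, x55}; each meets A ∖ {x53}, so x IS a limit point.
  x = x54: opens ∋ x are {x52, x54}, {x52, x54, x55}, {x51, x52, x54, x55}, {x51, x52, x53, x54, x55}; each meets A ∖ {x54}, so x IS a limit point.
  x = x55: open {x55} ∋ x has {x55} ∩ (A ∖ {x55}) = ∅, so x is NOT a limit point.
Collecting: A' = {x51, x53, x54}.


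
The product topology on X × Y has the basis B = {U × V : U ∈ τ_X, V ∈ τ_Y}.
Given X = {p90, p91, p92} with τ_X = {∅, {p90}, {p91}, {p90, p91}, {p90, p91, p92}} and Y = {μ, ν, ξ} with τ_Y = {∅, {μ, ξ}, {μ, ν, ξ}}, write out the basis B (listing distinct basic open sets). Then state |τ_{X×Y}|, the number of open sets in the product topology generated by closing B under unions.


Basis B = {∅ × ∅, {p90} × {μ, ξ}, {p91} × {μ, ξ}, {p90} × {μ, ν, ξ}, {p91} × {μ, ν, ξ}, {p90, p91} × {μ, ξ}, {p90, p91} × {μ, ν, ξ}, {p90, p91, p92} × {μ, ξ}, {p90, p91, p92} × {μ, ν, ξ}}; |τ_{X×Y}| = 14.

Enumerate products U × V with U ∈ τ_X, V ∈ τ_Y (deduplicated):
  ∅ × ∅ = {} (∅)
  {p90} × {μ, ξ} = {(p90,μ), (p90,ξ)}
  {p91} × {μ, ξ} = {(p91,μ), (p91,ξ)}
  {p90} × {μ, ν, ξ} = {(p90,μ), (p90,ν), (p90,ξ)}
  {p91} × {μ, ν, ξ} = {(p91,μ), (p91,ν), (p91,ξ)}
  {p90, p91} × {μ, ξ} = {(p90,μ), (p90,ξ), (p91,μ), (p91,ξ)}
  {p90, p91} × {μ, ν, ξ} = {(p90,μ), (p90,ν), (p90,ξ), (p91,μ), (p91,ν), (p91,ξ)}
  {p90, p91, p92} × {μ, ξ} = {(p90,μ), (p90,ξ), (p91,μ), (p91,ξ), (p92,μ), (p92,ξ)}
  {p90, p91, p92} × {μ, ν, ξ} = {(p90,μ), (p90,ν), (p90,ξ), (p91,μ), (p91,ν), (p91,ξ), (p92,μ), (p92,ν), (p92,ξ)}
These 9 distinct sets form the basis B.
Close under arbitrary unions to get τ_{X×Y}; counting gives |τ_{X×Y}| = 14.


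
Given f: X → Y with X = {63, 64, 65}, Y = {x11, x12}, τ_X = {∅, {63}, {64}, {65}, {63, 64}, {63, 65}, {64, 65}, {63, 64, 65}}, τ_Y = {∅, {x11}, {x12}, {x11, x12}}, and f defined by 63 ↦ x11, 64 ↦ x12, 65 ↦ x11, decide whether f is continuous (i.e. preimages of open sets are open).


f IS continuous.

Compute f^{-1}(U) for each U ∈ τ_Y:
  U = ∅: f^{-1}(U) = ∅ ∈ τ_X ✓.
  U = {x11}: f^{-1}(U) = {63, 65} ∈ τ_X ✓.
  U = {x12}: f^{-1}(U) = {64} ∈ τ_X ✓.
  U = {x11, x12}: f^{-1}(U) = {63, 64, 65} ∈ τ_X ✓.
Every preimage lies in τ_X, so f IS continuous.


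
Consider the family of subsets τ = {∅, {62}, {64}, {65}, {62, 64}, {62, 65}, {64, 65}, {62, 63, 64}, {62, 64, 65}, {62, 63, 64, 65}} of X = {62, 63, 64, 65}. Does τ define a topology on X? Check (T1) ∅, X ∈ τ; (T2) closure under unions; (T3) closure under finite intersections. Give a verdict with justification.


τ IS a topology on X.

Axiom (T1): ∅ ∈ τ? Yes; X ∈ τ? Yes.
Axiom (T2/T3): check pairwise unions and intersections of members of τ.
All pairwise intersections and unions checked — each lies in τ. Therefore τ satisfies (T1), (T2), (T3): it IS a topology on X.


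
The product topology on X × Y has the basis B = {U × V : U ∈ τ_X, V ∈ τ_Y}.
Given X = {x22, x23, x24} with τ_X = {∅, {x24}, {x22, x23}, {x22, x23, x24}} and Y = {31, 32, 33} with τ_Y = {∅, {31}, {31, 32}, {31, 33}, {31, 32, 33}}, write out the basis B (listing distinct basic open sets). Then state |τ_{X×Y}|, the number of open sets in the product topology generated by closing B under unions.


Basis B = {∅ × ∅, {x24} × {31}, {x22, x23} × {31}, {x24} × {31, 32}, {x24} × {31, 33}, {x22, x23, x24} × {31}, {x24} × {31, 32, 33}, {x22, x23} × {31, 32}, {x22, x23} × {31, 33}, {x22, x23} × {31, 32, 33}, {x22, x23, x24} × {31, 32}, {x22, x23, x24} × {31, 33}, {x22, x23, x24} × {31, 32, 33}}; |τ_{X×Y}| = 25.

Enumerate products U × V with U ∈ τ_X, V ∈ τ_Y (deduplicated):
  ∅ × ∅ = {} (∅)
  {x24} × {31} = {(x24,31)}
  {x22, x23} × {31} = {(x22,31), (x23,31)}
  {x24} × {31, 32} = {(x24,31), (x24,32)}
  {x24} × {31, 33} = {(x24,31), (x24,33)}
  {x22, x23, x24} × {31} = {(x22,31), (x23,31), (x24,31)}
  {x24} × {31, 32, 33} = {(x24,31), (x24,32), (x24,33)}
  {x22, x23} × {31, 32} = {(x22,31), (x22,32), (x23,31), (x23,32)}
  {x22, x23} × {31, 33} = {(x22,31), (x22,33), (x23,31), (x23,33)}
  {x22, x23} × {31, 32, 33} = {(x22,31), (x22,32), (x22,33), (x23,31), (x23,32), (x23,33)}
  {x22, x23, x24} × {31, 32} = {(x22,31), (x22,32), (x23,31), (x23,32), (x24,31), (x24,32)}
  {x22, x23, x24} × {31, 33} = {(x22,31), (x22,33), (x23,31), (x23,33), (x24,31), (x24,33)}
  {x22, x23, x24} × {31, 32, 33} = {(x22,31), (x22,32), (x22,33), (x23,31), (x23,32), (x23,33), (x24,31), (x24,32), (x24,33)}
These 13 distinct sets form the basis B.
Close under arbitrary unions to get τ_{X×Y}; counting gives |τ_{X×Y}| = 25.


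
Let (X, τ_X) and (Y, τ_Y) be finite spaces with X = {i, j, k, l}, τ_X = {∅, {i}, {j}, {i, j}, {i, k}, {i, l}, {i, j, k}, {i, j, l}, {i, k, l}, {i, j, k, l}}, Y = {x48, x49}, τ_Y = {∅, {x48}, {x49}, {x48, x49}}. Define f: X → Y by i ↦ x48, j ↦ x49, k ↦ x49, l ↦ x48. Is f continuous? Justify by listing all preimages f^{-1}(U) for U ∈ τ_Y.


f is NOT continuous.

Compute f^{-1}(U) for each U ∈ τ_Y:
  U = ∅: f^{-1}(U) = ∅ ∈ τ_X ✓.
  U = {x48}: f^{-1}(U) = {i, l} ∈ τ_X ✓.
  U = {x49}: f^{-1}(U) = {j, k} ∉ τ_X ✗.
  U = {x48, x49}: f^{-1}(U) = {i, j, k, l} ∈ τ_X ✓.
Found U = {x49} with f^{-1}(U) = {j, k} not in τ_X. Therefore f is NOT continuous.


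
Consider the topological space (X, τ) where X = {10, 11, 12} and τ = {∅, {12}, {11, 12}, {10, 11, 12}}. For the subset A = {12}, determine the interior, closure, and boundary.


int(A) = {12}, cl(A) = {10, 11, 12}, ∂A = {10, 11}.

Closed sets in (X, τ) are complements of opens:
  closed(X, τ) = {∅, {10}, {10, 11}, {10, 11, 12}}.
int(A) = ⋃ {U ∈ τ : U ⊆ A}. Opens contained in A: ∅, {12}.
Taking the union of these: int(A) = {12}.
cl(A) = ⋂ {C closed : A ⊆ C}. Closed sets containing A: {10, 11, 12}.
Intersecting these: cl(A) = {10, 11, 12}.
∂A = cl(A) ∖ int(A) = {10, 11, 12} ∖ {12} = {10, 11}.


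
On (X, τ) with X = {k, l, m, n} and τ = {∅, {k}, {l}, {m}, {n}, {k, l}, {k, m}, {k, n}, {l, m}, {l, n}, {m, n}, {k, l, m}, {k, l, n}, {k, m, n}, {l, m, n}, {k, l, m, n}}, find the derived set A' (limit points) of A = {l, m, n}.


A' = ∅

For each x ∈ X, list the open sets U ∈ τ with x ∈ U, then check whether U ∩ (A ∖ {x}) ≠ ∅ for every such U.
  x = k: open {k} ∋ x has {k} ∩ (A ∖ {k}) = ∅, so x is NOT a limit point.
  x = l: open {l} ∋ x has {l} ∩ (A ∖ {l}) = ∅, so x is NOT a limit point.
  x = m: open {m} ∋ x has {m} ∩ (A ∖ {m}) = ∅, so x is NOT a limit point.
  x = n: open {n} ∋ x has {n} ∩ (A ∖ {n}) = ∅, so x is NOT a limit point.
Collecting: A' = ∅.


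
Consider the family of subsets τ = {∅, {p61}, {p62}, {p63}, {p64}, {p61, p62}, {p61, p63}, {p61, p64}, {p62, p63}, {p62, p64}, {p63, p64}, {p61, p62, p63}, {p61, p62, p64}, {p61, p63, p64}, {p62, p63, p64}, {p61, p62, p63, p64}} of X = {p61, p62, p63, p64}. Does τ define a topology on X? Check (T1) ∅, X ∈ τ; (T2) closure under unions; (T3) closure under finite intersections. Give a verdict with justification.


τ IS a topology on X.

Axiom (T1): ∅ ∈ τ? Yes; X ∈ τ? Yes.
Axiom (T2/T3): check pairwise unions and intersections of members of τ.
All pairwise intersections and unions checked — each lies in τ. Therefore τ satisfies (T1), (T2), (T3): it IS a topology on X.


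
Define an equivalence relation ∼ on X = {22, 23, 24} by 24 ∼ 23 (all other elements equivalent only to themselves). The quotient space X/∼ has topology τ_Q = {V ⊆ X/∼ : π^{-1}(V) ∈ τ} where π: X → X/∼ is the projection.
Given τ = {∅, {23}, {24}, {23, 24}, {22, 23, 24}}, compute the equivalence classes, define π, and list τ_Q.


X/∼ = {[22], [23=24]}; |τ_Q| = 3.

Equivalence classes: [22], [23=24].
Quotient map π: X → X/∼ sends 22 ↦ [22], 23 ↦ [23=24], 24 ↦ [23=24].
For each subset V ⊆ X/∼, compute π^{-1}(V) ⊆ X and check whether π^{-1}(V) ∈ τ. V is open in τ_Q iff π^{-1}(V) ∈ τ.
  V = {}: π^{-1}(V) = ∅ ∈ τ ✓.
  V = {[22]}: π^{-1}(V) = {22} ∉ τ ✗.
  V = {[23=24]}: π^{-1}(V) = {23, 24} ∈ τ ✓.
  V = {[22], [23=24]}: π^{-1}(V) = {22, 23, 24} ∈ τ ✓.
Open sets in the quotient: τ_Q = {{}, {[23=24]}, {[22], [23=24]}} (3 elements).


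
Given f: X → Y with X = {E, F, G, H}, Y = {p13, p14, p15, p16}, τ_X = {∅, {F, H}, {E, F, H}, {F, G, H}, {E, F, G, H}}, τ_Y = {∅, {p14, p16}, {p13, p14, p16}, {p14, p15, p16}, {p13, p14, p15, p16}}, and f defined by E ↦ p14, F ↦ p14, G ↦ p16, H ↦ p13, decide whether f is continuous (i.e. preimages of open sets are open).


f is NOT continuous.

Compute f^{-1}(U) for each U ∈ τ_Y:
  U = ∅: f^{-1}(U) = ∅ ∈ τ_X ✓.
  U = {p14, p16}: f^{-1}(U) = {E, F, G} ∉ τ_X ✗.
  U = {p13, p14, p16}: f^{-1}(U) = {E, F, G, H} ∈ τ_X ✓.
  U = {p14, p15, p16}: f^{-1}(U) = {E, F, G} ∉ τ_X ✗.
  U = {p13, p14, p15, p16}: f^{-1}(U) = {E, F, G, H} ∈ τ_X ✓.
Found U = {p14, p16} with f^{-1}(U) = {E, F, G} not in τ_X. Therefore f is NOT continuous.


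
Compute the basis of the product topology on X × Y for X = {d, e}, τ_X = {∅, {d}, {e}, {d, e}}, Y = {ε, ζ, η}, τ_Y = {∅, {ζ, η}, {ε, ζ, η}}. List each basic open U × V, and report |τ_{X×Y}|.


Basis B = {∅ × ∅, {d} × {ζ, η}, {e} × {ζ, η}, {d} × {ε, ζ, η}, {e} × {ε, ζ, η}, {d, e} × {ζ, η}, {d, e} × {ε, ζ, η}}; |τ_{X×Y}| = 9.

Enumerate products U × V with U ∈ τ_X, V ∈ τ_Y (deduplicated):
  ∅ × ∅ = {} (∅)
  {d} × {ζ, η} = {(d,ζ), (d,η)}
  {e} × {ζ, η} = {(e,ζ), (e,η)}
  {d} × {ε, ζ, η} = {(d,ε), (d,ζ), (d,η)}
  {e} × {ε, ζ, η} = {(e,ε), (e,ζ), (e,η)}
  {d, e} × {ζ, η} = {(d,ζ), (d,η), (e,ζ), (e,η)}
  {d, e} × {ε, ζ, η} = {(d,ε), (d,ζ), (d,η), (e,ε), (e,ζ), (e,η)}
These 7 distinct sets form the basis B.
Close under arbitrary unions to get τ_{X×Y}; counting gives |τ_{X×Y}| = 9.


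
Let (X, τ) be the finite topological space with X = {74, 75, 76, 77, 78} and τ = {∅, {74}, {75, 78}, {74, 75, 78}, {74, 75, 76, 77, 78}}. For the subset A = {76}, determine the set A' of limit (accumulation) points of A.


A' = {77}

For each x ∈ X, list the open sets U ∈ τ with x ∈ U, then check whether U ∩ (A ∖ {x}) ≠ ∅ for every such U.
  x = 74: open {74} ∋ x has {74} ∩ (A ∖ {74}) = ∅, so x is NOT a limit point.
  x = 75: open {75, 78} ∋ x has {75, 78} ∩ (A ∖ {75}) = ∅, so x is NOT a limit point.
  x = 76: open {74, 75, 76, 77, 78} ∋ x has {74, 75, 76, 77, 78} ∩ (A ∖ {76}) = ∅, so x is NOT a limit point.
  x = 77: opens ∋ x are {74, 75, 76, 77, 78}; each meets A ∖ {77}, so x IS a limit point.
  x = 78: open {75, 78} ∋ x has {75, 78} ∩ (A ∖ {78}) = ∅, so x is NOT a limit point.
Collecting: A' = {77}.


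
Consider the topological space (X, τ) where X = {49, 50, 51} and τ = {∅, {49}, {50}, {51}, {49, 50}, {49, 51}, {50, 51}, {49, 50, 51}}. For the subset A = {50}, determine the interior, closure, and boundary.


int(A) = {50}, cl(A) = {50}, ∂A = ∅.

Closed sets in (X, τ) are complements of opens:
  closed(X, τ) = {∅, {49}, {50}, {51}, {49, 50}, {49, 51}, {50, 51}, {49, 50, 51}}.
int(A) = ⋃ {U ∈ τ : U ⊆ A}. Opens contained in A: ∅, {50}.
Taking the union of these: int(A) = {50}.
cl(A) = ⋂ {C closed : A ⊆ C}. Closed sets containing A: {50}, {49, 50}, {50, 51}, {49, 50, 51}.
Intersecting these: cl(A) = {50}.
∂A = cl(A) ∖ int(A) = {50} ∖ {50} = ∅.


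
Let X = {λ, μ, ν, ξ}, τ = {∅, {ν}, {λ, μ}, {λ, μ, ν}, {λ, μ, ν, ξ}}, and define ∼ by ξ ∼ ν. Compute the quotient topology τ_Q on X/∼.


X/∼ = {[λ], [μ], [ν=ξ]}; |τ_Q| = 3.

Equivalence classes: [λ], [μ], [ν=ξ].
Quotient map π: X → X/∼ sends λ ↦ [λ], μ ↦ [μ], ν ↦ [ν=ξ], ξ ↦ [ν=ξ].
For each subset V ⊆ X/∼, compute π^{-1}(V) ⊆ X and check whether π^{-1}(V) ∈ τ. V is open in τ_Q iff π^{-1}(V) ∈ τ.
  V = {}: π^{-1}(V) = ∅ ∈ τ ✓.
  V = {[λ]}: π^{-1}(V) = {λ} ∉ τ ✗.
  V = {[μ]}: π^{-1}(V) = {μ} ∉ τ ✗.
  V = {[λ], [μ]}: π^{-1}(V) = {λ, μ} ∈ τ ✓.
  V = {[ν=ξ]}: π^{-1}(V) = {ν, ξ} ∉ τ ✗.
  V = {[λ], [ν=ξ]}: π^{-1}(V) = {λ, ν, ξ} ∉ τ ✗.
  V = {[μ], [ν=ξ]}: π^{-1}(V) = {μ, ν, ξ} ∉ τ ✗.
  V = {[λ], [μ], [ν=ξ]}: π^{-1}(V) = {λ, μ, ν, ξ} ∈ τ ✓.
Open sets in the quotient: τ_Q = {{}, {[λ], [μ]}, {[λ], [μ], [ν=ξ]}} (3 elements).


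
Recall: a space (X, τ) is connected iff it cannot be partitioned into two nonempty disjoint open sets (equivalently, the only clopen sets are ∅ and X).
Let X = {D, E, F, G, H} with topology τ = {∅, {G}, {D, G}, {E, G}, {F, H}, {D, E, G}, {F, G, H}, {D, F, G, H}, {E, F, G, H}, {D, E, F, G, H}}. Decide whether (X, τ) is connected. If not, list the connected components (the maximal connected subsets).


(X, τ) is disconnected; components = [{F, H}, {D, E, G}].

Find clopen sets (U ∈ τ with X ∖ U ∈ τ):
  U = ∅, X ∖ U = {D, E, F, G, H} — both open, so U is clopen.
  U = {F, H}, X ∖ U = {D, E, G} — both open, so U is clopen.
  U = {D, E, G}, X ∖ U = {F, H} — both open, so U is clopen.
  U = {D, E, F, G, H}, X ∖ U = ∅ — both open, so U is clopen.
Nontrivial clopen(s) exist: e.g. {D, E, G}. So (X, τ) is disconnected.
Compute connected components by grouping points that agree on all clopens:
  component: {F, H}
  component: {D, E, G}


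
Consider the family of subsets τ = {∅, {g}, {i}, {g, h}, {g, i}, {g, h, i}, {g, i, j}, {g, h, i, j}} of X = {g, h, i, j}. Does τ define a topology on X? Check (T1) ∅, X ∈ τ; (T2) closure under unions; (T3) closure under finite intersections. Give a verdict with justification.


τ IS a topology on X.

Axiom (T1): ∅ ∈ τ? Yes; X ∈ τ? Yes.
Axiom (T2/T3): check pairwise unions and intersections of members of τ.
All pairwise intersections and unions checked — each lies in τ. Therefore τ satisfies (T1), (T2), (T3): it IS a topology on X.


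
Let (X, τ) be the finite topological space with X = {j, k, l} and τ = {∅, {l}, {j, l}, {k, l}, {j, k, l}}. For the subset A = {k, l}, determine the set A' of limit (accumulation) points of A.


A' = {j, k}

For each x ∈ X, list the open sets U ∈ τ with x ∈ U, then check whether U ∩ (A ∖ {x}) ≠ ∅ for every such U.
  x = j: opens ∋ x are {j, l}, {j, k, l}; each meets A ∖ {j}, so x IS a limit point.
  x = k: opens ∋ x are {k, l}, {j, k, l}; each meets A ∖ {k}, so x IS a limit point.
  x = l: open {l} ∋ x has {l} ∩ (A ∖ {l}) = ∅, so x is NOT a limit point.
Collecting: A' = {j, k}.


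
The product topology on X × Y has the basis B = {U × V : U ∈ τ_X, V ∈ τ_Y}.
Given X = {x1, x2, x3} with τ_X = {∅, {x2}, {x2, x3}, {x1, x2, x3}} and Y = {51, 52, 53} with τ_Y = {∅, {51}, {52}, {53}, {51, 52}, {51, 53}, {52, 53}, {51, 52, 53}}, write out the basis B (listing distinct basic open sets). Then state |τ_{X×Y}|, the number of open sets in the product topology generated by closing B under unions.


Basis B = {∅ × ∅, {x2} × {51}, {x2} × {52}, {x2} × {53}, {x2} × {51, 52}, {x2} × {51, 53}, {x2, x3} × {51}, {x2} × {52, 53}, {x2, x3} × {52}, {x2, x3} × {53}, {x1, x2, x3} × {51}, {x1, x2, x3} × {52}, {x1, x2, x3} × {53}, {x2} × {51, 52, 53}, {x2, x3} × {51, 52}, {x2, x3} × {51, 53}, {x2, x3} × {52, 53}, {x1, x2, x3} × {51, 52}, {x1, x2, x3} × {51, 53}, {x1, x2, x3} × {52, 53}, {x2, x3} × {51, 52, 53}, {x1, x2, x3} × {51, 52, 53}}; |τ_{X×Y}| = 64.

Enumerate products U × V with U ∈ τ_X, V ∈ τ_Y (deduplicated):
  ∅ × ∅ = {} (∅)
  {x2} × {51} = {(x2,51)}
  {x2} × {52} = {(x2,52)}
  {x2} × {53} = {(x2,53)}
  {x2} × {51, 52} = {(x2,51), (x2,52)}
  {x2} × {51, 53} = {(x2,51), (x2,53)}
  {x2, x3} × {51} = {(x2,51), (x3,51)}
  {x2} × {52, 53} = {(x2,52), (x2,53)}
  {x2, x3} × {52} = {(x2,52), (x3,52)}
  {x2, x3} × {53} = {(x2,53), (x3,53)}
  {x1, x2, x3} × {51} = {(x1,51), (x2,51), (x3,51)}
  {x1, x2, x3} × {52} = {(x1,52), (x2,52), (x3,52)}
  {x1, x2, x3} × {53} = {(x1,53), (x2,53), (x3,53)}
  {x2} × {51, 52, 53} = {(x2,51), (x2,52), (x2,53)}
  {x2, x3} × {51, 52} = {(x2,51), (x2,52), (x3,51), (x3,52)}
  {x2, x3} × {51, 53} = {(x2,51), (x2,53), (x3,51), (x3,53)}
  {x2, x3} × {52, 53} = {(x2,52), (x2,53), (x3,52), (x3,53)}
  {x1, x2, x3} × {51, 52} = {(x1,51), (x1,52), (x2,51), (x2,52), (x3,51), (x3,52)}
  {x1, x2, x3} × {51, 53} = {(x1,51), (x1,53), (x2,51), (x2,53), (x3,51), (x3,53)}
  {x1, x2, x3} × {52, 53} = {(x1,52), (x1,53), (x2,52), (x2,53), (x3,52), (x3,53)}
  {x2, x3} × {51, 52, 53} = {(x2,51), (x2,52), (x2,53), (x3,51), (x3,52), (x3,53)}
  {x1, x2, x3} × {51, 52, 53} = {(x1,51), (x1,52), (x1,53), (x2,51), (x2,52), (x2,53), (x3,51), (x3,52), (x3,53)}
These 22 distinct sets form the basis B.
Close under arbitrary unions to get τ_{X×Y}; counting gives |τ_{X×Y}| = 64.


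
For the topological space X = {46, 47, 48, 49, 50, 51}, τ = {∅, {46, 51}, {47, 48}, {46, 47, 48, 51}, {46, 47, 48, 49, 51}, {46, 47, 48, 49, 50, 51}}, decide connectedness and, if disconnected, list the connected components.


(X, τ) is connected.

Find clopen sets (U ∈ τ with X ∖ U ∈ τ):
  U = ∅, X ∖ U = {46, 47, 48, 49, 50, 51} — both open, so U is clopen.
  U = {46, 47, 48, 49, 50, 51}, X ∖ U = ∅ — both open, so U is clopen.
Only trivial clopens (∅ and X) exist, so (X, τ) is connected.
Compute connected components by grouping points that agree on all clopens:
  component: {46, 47, 48, 49, 50, 51}


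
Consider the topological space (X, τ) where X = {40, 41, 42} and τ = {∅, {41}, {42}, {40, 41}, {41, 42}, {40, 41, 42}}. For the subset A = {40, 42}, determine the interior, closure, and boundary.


int(A) = {42}, cl(A) = {40, 42}, ∂A = {40}.

Closed sets in (X, τ) are complements of opens:
  closed(X, τ) = {∅, {40}, {42}, {40, 41}, {40, 42}, {40, 41, 42}}.
int(A) = ⋃ {U ∈ τ : U ⊆ A}. Opens contained in A: ∅, {42}.
Taking the union of these: int(A) = {42}.
cl(A) = ⋂ {C closed : A ⊆ C}. Closed sets containing A: {40, 42}, {40, 41, 42}.
Intersecting these: cl(A) = {40, 42}.
∂A = cl(A) ∖ int(A) = {40, 42} ∖ {42} = {40}.


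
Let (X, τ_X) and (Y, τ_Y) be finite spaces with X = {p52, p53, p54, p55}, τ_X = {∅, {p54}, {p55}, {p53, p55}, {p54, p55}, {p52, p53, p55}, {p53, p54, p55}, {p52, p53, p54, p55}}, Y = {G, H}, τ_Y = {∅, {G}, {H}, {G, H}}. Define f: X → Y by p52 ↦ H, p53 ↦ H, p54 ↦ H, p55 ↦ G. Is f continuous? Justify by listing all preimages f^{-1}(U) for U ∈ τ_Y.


f is NOT continuous.

Compute f^{-1}(U) for each U ∈ τ_Y:
  U = ∅: f^{-1}(U) = ∅ ∈ τ_X ✓.
  U = {G}: f^{-1}(U) = {p55} ∈ τ_X ✓.
  U = {H}: f^{-1}(U) = {p52, p53, p54} ∉ τ_X ✗.
  U = {G, H}: f^{-1}(U) = {p52, p53, p54, p55} ∈ τ_X ✓.
Found U = {H} with f^{-1}(U) = {p52, p53, p54} not in τ_X. Therefore f is NOT continuous.


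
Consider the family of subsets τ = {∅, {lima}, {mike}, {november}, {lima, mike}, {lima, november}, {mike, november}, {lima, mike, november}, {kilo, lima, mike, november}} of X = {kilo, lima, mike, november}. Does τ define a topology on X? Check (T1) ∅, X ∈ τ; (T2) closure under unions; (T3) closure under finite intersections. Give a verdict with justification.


τ IS a topology on X.

Axiom (T1): ∅ ∈ τ? Yes; X ∈ τ? Yes.
Axiom (T2/T3): check pairwise unions and intersections of members of τ.
All pairwise intersections and unions checked — each lies in τ. Therefore τ satisfies (T1), (T2), (T3): it IS a topology on X.


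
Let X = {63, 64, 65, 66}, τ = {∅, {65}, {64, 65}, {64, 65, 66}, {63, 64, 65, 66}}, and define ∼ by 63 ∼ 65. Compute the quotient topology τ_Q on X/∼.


X/∼ = {[63=65], [64], [66]}; |τ_Q| = 2.

Equivalence classes: [63=65], [64], [66].
Quotient map π: X → X/∼ sends 63 ↦ [63=65], 64 ↦ [64], 65 ↦ [63=65], 66 ↦ [66].
For each subset V ⊆ X/∼, compute π^{-1}(V) ⊆ X and check whether π^{-1}(V) ∈ τ. V is open in τ_Q iff π^{-1}(V) ∈ τ.
  V = {}: π^{-1}(V) = ∅ ∈ τ ✓.
  V = {[63=65]}: π^{-1}(V) = {63, 65} ∉ τ ✗.
  V = {[64]}: π^{-1}(V) = {64} ∉ τ ✗.
  V = {[63=65], [64]}: π^{-1}(V) = {63, 64, 65} ∉ τ ✗.
  V = {[66]}: π^{-1}(V) = {66} ∉ τ ✗.
  V = {[63=65], [66]}: π^{-1}(V) = {63, 65, 66} ∉ τ ✗.
  V = {[64], [66]}: π^{-1}(V) = {64, 66} ∉ τ ✗.
  V = {[63=65], [64], [66]}: π^{-1}(V) = {63, 64, 65, 66} ∈ τ ✓.
Open sets in the quotient: τ_Q = {{}, {[63=65], [64], [66]}} (2 elements).


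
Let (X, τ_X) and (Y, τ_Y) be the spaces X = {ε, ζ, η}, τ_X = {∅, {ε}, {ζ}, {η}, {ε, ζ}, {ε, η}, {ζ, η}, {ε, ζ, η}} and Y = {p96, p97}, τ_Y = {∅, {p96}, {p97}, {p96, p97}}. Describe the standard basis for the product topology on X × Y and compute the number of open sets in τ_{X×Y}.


Basis B = {∅ × ∅, {ε} × {p96}, {ε} × {p97}, {ζ} × {p96}, {ζ} × {p97}, {η} × {p96}, {η} × {p97}, {ε} × {p96, p97}, {ε, ζ} × {p96}, {ε, η} × {p96}, {ε, ζ} × {p97}, {ε, η} × {p97}, {ζ} × {p96, p97}, {ζ, η} × {p96}, {ζ, η} × {p97}, {η} × {p96, p97}, {ε, ζ, η} × {p96}, {ε, ζ, η} × {p97}, {ε, ζ} × {p96, p97}, {ε, η} × {p96, p97}, {ζ, η} × {p96, p97}, {ε, ζ, η} × {p96, p97}}; |τ_{X×Y}| = 64.

Enumerate products U × V with U ∈ τ_X, V ∈ τ_Y (deduplicated):
  ∅ × ∅ = {} (∅)
  {ε} × {p96} = {(ε,p96)}
  {ε} × {p97} = {(ε,p97)}
  {ζ} × {p96} = {(ζ,p96)}
  {ζ} × {p97} = {(ζ,p97)}
  {η} × {p96} = {(η,p96)}
  {η} × {p97} = {(η,p97)}
  {ε} × {p96, p97} = {(ε,p96), (ε,p97)}
  {ε, ζ} × {p96} = {(ε,p96), (ζ,p96)}
  {ε, η} × {p96} = {(ε,p96), (η,p96)}
  {ε, ζ} × {p97} = {(ε,p97), (ζ,p97)}
  {ε, η} × {p97} = {(ε,p97), (η,p97)}
  {ζ} × {p96, p97} = {(ζ,p96), (ζ,p97)}
  {ζ, η} × {p96} = {(ζ,p96), (η,p96)}
  {ζ, η} × {p97} = {(ζ,p97), (η,p97)}
  {η} × {p96, p97} = {(η,p96), (η,p97)}
  {ε, ζ, η} × {p96} = {(ε,p96), (ζ,p96), (η,p96)}
  {ε, ζ, η} × {p97} = {(ε,p97), (ζ,p97), (η,p97)}
  {ε, ζ} × {p96, p97} = {(ε,p96), (ε,p97), (ζ,p96), (ζ,p97)}
  {ε, η} × {p96, p97} = {(ε,p96), (ε,p97), (η,p96), (η,p97)}
  {ζ, η} × {p96, p97} = {(ζ,p96), (ζ,p97), (η,p96), (η,p97)}
  {ε, ζ, η} × {p96, p97} = {(ε,p96), (ε,p97), (ζ,p96), (ζ,p97), (η,p96), (η,p97)}
These 22 distinct sets form the basis B.
Close under arbitrary unions to get τ_{X×Y}; counting gives |τ_{X×Y}| = 64.


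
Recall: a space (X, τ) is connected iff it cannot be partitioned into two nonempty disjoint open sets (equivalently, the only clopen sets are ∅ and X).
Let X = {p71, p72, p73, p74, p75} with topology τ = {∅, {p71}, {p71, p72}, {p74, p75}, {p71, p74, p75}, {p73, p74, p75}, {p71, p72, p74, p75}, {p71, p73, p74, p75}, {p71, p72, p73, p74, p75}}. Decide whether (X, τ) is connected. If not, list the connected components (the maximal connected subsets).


(X, τ) is disconnected; components = [{p71, p72}, {p73, p74, p75}].

Find clopen sets (U ∈ τ with X ∖ U ∈ τ):
  U = ∅, X ∖ U = {p71, p72, p73, p74, p75} — both open, so U is clopen.
  U = {p71, p72}, X ∖ U = {p73, p74, p75} — both open, so U is clopen.
  U = {p73, p74, p75}, X ∖ U = {p71, p72} — both open, so U is clopen.
  U = {p71, p72, p73, p74, p75}, X ∖ U = ∅ — both open, so U is clopen.
Nontrivial clopen(s) exist: e.g. {p71, p72}. So (X, τ) is disconnected.
Compute connected components by grouping points that agree on all clopens:
  component: {p71, p72}
  component: {p73, p74, p75}


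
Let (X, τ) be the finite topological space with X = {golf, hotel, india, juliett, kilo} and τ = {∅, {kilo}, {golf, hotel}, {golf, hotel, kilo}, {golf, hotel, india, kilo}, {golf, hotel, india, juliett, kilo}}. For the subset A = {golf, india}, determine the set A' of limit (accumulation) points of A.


A' = {hotel, india, juliett}

For each x ∈ X, list the open sets U ∈ τ with x ∈ U, then check whether U ∩ (A ∖ {x}) ≠ ∅ for every such U.
  x = golf: open {golf, hotel} ∋ x has {golf, hotel} ∩ (A ∖ {golf}) = ∅, so x is NOT a limit point.
  x = hotel: opens ∋ x are {golf, hotel}, {golf, hotel, kilo}, {golf, hotel, india, kilo}, {golf, hotel, india, juliett, kilo}; each meets A ∖ {hotel}, so x IS a limit point.
  x = india: opens ∋ x are {golf, hotel, india, kilo}, {golf, hotel, india, juliett, kilo}; each meets A ∖ {india}, so x IS a limit point.
  x = juliett: opens ∋ x are {golf, hotel, india, juliett, kilo}; each meets A ∖ {juliett}, so x IS a limit point.
  x = kilo: open {kilo} ∋ x has {kilo} ∩ (A ∖ {kilo}) = ∅, so x is NOT a limit point.
Collecting: A' = {hotel, india, juliett}.


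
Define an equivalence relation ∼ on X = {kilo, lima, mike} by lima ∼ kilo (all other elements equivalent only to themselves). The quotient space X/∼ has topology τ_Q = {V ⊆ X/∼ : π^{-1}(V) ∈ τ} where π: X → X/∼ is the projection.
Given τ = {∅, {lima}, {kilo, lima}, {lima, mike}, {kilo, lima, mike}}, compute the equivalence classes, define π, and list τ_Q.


X/∼ = {[kilo=lima], [mike]}; |τ_Q| = 3.

Equivalence classes: [kilo=lima], [mike].
Quotient map π: X → X/∼ sends kilo ↦ [kilo=lima], lima ↦ [kilo=lima], mike ↦ [mike].
For each subset V ⊆ X/∼, compute π^{-1}(V) ⊆ X and check whether π^{-1}(V) ∈ τ. V is open in τ_Q iff π^{-1}(V) ∈ τ.
  V = {}: π^{-1}(V) = ∅ ∈ τ ✓.
  V = {[kilo=lima]}: π^{-1}(V) = {kilo, lima} ∈ τ ✓.
  V = {[mike]}: π^{-1}(V) = {mike} ∉ τ ✗.
  V = {[kilo=lima], [mike]}: π^{-1}(V) = {kilo, lima, mike} ∈ τ ✓.
Open sets in the quotient: τ_Q = {{}, {[kilo=lima]}, {[kilo=lima], [mike]}} (3 elements).


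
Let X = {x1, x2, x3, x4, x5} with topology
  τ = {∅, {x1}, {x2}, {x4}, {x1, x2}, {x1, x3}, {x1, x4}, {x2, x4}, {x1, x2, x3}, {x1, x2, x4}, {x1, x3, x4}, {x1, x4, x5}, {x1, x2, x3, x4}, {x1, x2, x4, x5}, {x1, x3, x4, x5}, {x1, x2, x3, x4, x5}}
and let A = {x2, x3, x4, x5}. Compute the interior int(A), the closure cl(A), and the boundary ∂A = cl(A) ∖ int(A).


int(A) = {x2, x4}, cl(A) = {x2, x3, x4, x5}, ∂A = {x3, x5}.

Closed sets in (X, τ) are complements of opens:
  closed(X, τ) = {∅, {x2}, {x3}, {x5}, {x2, x3}, {x2, x5}, {x3, x5}, {x4, x5}, {x1, x3, x5}, {x2, x3, x5}, {x2, x4, x5}, {x3, x4, x5}, {x1, x2, x3, x5}, {x1, x3, x4, x5}, {x2, x3, x4, x5}, {x1, x2, x3, x4, x5}}.
int(A) = ⋃ {U ∈ τ : U ⊆ A}. Opens contained in A: ∅, {x2}, {x4}, {x2, x4}.
Taking the union of these: int(A) = {x2, x4}.
cl(A) = ⋂ {C closed : A ⊆ C}. Closed sets containing A: {x2, x3, x4, x5}, {x1, x2, x3, x4, x5}.
Intersecting these: cl(A) = {x2, x3, x4, x5}.
∂A = cl(A) ∖ int(A) = {x2, x3, x4, x5} ∖ {x2, x4} = {x3, x5}.


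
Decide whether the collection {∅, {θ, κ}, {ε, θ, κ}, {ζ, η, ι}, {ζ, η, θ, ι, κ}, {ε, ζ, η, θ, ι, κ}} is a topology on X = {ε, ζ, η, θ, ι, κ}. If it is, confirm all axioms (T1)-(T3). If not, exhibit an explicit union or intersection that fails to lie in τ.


τ IS a topology on X.

Axiom (T1): ∅ ∈ τ? Yes; X ∈ τ? Yes.
Axiom (T2/T3): check pairwise unions and intersections of members of τ.
All pairwise intersections and unions checked — each lies in τ. Therefore τ satisfies (T1), (T2), (T3): it IS a topology on X.


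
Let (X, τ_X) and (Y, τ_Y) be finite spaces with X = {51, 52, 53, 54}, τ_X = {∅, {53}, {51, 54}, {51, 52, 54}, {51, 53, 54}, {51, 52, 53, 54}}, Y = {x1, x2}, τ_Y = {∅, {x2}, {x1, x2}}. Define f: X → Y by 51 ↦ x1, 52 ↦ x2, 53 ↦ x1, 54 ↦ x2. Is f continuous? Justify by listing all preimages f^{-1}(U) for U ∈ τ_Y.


f is NOT continuous.

Compute f^{-1}(U) for each U ∈ τ_Y:
  U = ∅: f^{-1}(U) = ∅ ∈ τ_X ✓.
  U = {x2}: f^{-1}(U) = {52, 54} ∉ τ_X ✗.
  U = {x1, x2}: f^{-1}(U) = {51, 52, 53, 54} ∈ τ_X ✓.
Found U = {x2} with f^{-1}(U) = {52, 54} not in τ_X. Therefore f is NOT continuous.


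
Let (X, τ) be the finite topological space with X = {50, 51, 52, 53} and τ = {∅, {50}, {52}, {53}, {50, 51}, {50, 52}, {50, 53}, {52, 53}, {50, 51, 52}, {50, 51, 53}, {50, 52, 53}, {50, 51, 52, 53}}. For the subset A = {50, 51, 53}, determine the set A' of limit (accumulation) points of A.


A' = {51}

For each x ∈ X, list the open sets U ∈ τ with x ∈ U, then check whether U ∩ (A ∖ {x}) ≠ ∅ for every such U.
  x = 50: open {50} ∋ x has {50} ∩ (A ∖ {50}) = ∅, so x is NOT a limit point.
  x = 51: opens ∋ x are {50, 51}, {50, 51, 52}, {50, 51, 53}, {50, 51, 52, 53}; each meets A ∖ {51}, so x IS a limit point.
  x = 52: open {52} ∋ x has {52} ∩ (A ∖ {52}) = ∅, so x is NOT a limit point.
  x = 53: open {53} ∋ x has {53} ∩ (A ∖ {53}) = ∅, so x is NOT a limit point.
Collecting: A' = {51}.


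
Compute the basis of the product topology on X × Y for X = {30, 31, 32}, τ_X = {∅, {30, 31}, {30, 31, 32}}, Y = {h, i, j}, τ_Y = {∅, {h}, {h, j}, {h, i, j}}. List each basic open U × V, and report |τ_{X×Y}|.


Basis B = {∅ × ∅, {30, 31} × {h}, {30, 31, 32} × {h}, {30, 31} × {h, j}, {30, 31} × {h, i, j}, {30, 31, 32} × {h, j}, {30, 31, 32} × {h, i, j}}; |τ_{X×Y}| = 10.

Enumerate products U × V with U ∈ τ_X, V ∈ τ_Y (deduplicated):
  ∅ × ∅ = {} (∅)
  {30, 31} × {h} = {(30,h), (31,h)}
  {30, 31, 32} × {h} = {(30,h), (31,h), (32,h)}
  {30, 31} × {h, j} = {(30,h), (30,j), (31,h), (31,j)}
  {30, 31} × {h, i, j} = {(30,h), (30,i), (30,j), (31,h), (31,i), (31,j)}
  {30, 31, 32} × {h, j} = {(30,h), (30,j), (31,h), (31,j), (32,h), (32,j)}
  {30, 31, 32} × {h, i, j} = {(30,h), (30,i), (30,j), (31,h), (31,i), (31,j), (32,h), (32,i), (32,j)}
These 7 distinct sets form the basis B.
Close under arbitrary unions to get τ_{X×Y}; counting gives |τ_{X×Y}| = 10.


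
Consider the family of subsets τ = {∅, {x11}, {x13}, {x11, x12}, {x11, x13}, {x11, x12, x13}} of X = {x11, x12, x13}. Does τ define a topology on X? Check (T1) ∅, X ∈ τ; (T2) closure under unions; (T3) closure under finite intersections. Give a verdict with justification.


τ IS a topology on X.

Axiom (T1): ∅ ∈ τ? Yes; X ∈ τ? Yes.
Axiom (T2/T3): check pairwise unions and intersections of members of τ.
All pairwise intersections and unions checked — each lies in τ. Therefore τ satisfies (T1), (T2), (T3): it IS a topology on X.


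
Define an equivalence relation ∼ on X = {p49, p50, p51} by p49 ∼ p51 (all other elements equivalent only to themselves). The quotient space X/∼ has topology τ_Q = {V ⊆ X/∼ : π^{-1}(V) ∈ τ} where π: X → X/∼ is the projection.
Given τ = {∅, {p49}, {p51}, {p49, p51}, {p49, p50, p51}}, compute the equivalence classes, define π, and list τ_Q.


X/∼ = {[p49=p51], [p50]}; |τ_Q| = 3.

Equivalence classes: [p49=p51], [p50].
Quotient map π: X → X/∼ sends p49 ↦ [p49=p51], p50 ↦ [p50], p51 ↦ [p49=p51].
For each subset V ⊆ X/∼, compute π^{-1}(V) ⊆ X and check whether π^{-1}(V) ∈ τ. V is open in τ_Q iff π^{-1}(V) ∈ τ.
  V = {}: π^{-1}(V) = ∅ ∈ τ ✓.
  V = {[p49=p51]}: π^{-1}(V) = {p49, p51} ∈ τ ✓.
  V = {[p50]}: π^{-1}(V) = {p50} ∉ τ ✗.
  V = {[p49=p51], [p50]}: π^{-1}(V) = {p49, p50, p51} ∈ τ ✓.
Open sets in the quotient: τ_Q = {{}, {[p49=p51]}, {[p49=p51], [p50]}} (3 elements).


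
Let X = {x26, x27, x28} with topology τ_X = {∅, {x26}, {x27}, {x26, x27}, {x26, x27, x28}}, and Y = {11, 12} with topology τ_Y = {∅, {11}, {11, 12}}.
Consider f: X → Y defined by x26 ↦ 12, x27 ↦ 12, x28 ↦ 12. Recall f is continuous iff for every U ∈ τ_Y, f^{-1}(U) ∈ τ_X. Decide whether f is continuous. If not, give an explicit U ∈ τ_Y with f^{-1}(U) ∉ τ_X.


f IS continuous.

Compute f^{-1}(U) for each U ∈ τ_Y:
  U = ∅: f^{-1}(U) = ∅ ∈ τ_X ✓.
  U = {11}: f^{-1}(U) = ∅ ∈ τ_X ✓.
  U = {11, 12}: f^{-1}(U) = {x26, x27, x28} ∈ τ_X ✓.
Every preimage lies in τ_X, so f IS continuous.


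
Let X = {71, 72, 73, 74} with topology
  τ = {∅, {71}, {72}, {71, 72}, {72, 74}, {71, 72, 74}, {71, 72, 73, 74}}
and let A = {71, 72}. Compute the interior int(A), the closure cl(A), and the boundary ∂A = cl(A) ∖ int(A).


int(A) = {71, 72}, cl(A) = {71, 72, 73, 74}, ∂A = {73, 74}.

Closed sets in (X, τ) are complements of opens:
  closed(X, τ) = {∅, {73}, {71, 73}, {73, 74}, {71, 73, 74}, {72, 73, 74}, {71, 72, 73, 74}}.
int(A) = ⋃ {U ∈ τ : U ⊆ A}. Opens contained in A: ∅, {71}, {72}, {71, 72}.
Taking the union of these: int(A) = {71, 72}.
cl(A) = ⋂ {C closed : A ⊆ C}. Closed sets containing A: {71, 72, 73, 74}.
Intersecting these: cl(A) = {71, 72, 73, 74}.
∂A = cl(A) ∖ int(A) = {71, 72, 73, 74} ∖ {71, 72} = {73, 74}.


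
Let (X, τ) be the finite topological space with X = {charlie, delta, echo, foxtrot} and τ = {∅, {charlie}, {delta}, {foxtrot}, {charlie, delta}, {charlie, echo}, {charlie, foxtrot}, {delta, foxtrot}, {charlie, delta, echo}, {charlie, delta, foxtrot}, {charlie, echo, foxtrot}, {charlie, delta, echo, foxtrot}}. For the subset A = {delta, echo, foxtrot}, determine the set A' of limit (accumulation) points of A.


A' = ∅

For each x ∈ X, list the open sets U ∈ τ with x ∈ U, then check whether U ∩ (A ∖ {x}) ≠ ∅ for every such U.
  x = charlie: open {charlie} ∋ x has {charlie} ∩ (A ∖ {charlie}) = ∅, so x is NOT a limit point.
  x = delta: open {delta} ∋ x has {delta} ∩ (A ∖ {delta}) = ∅, so x is NOT a limit point.
  x = echo: open {charlie, echo} ∋ x has {charlie, echo} ∩ (A ∖ {echo}) = ∅, so x is NOT a limit point.
  x = foxtrot: open {foxtrot} ∋ x has {foxtrot} ∩ (A ∖ {foxtrot}) = ∅, so x is NOT a limit point.
Collecting: A' = ∅.


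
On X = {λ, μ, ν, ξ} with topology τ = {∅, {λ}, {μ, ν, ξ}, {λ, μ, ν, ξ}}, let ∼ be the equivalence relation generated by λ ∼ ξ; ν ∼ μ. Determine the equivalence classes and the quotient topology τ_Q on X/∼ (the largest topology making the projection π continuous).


X/∼ = {[λ=ξ], [μ=ν]}; |τ_Q| = 2.

Equivalence classes: [λ=ξ], [μ=ν].
Quotient map π: X → X/∼ sends λ ↦ [λ=ξ], μ ↦ [μ=ν], ν ↦ [μ=ν], ξ ↦ [λ=ξ].
For each subset V ⊆ X/∼, compute π^{-1}(V) ⊆ X and check whether π^{-1}(V) ∈ τ. V is open in τ_Q iff π^{-1}(V) ∈ τ.
  V = {}: π^{-1}(V) = ∅ ∈ τ ✓.
  V = {[λ=ξ]}: π^{-1}(V) = {λ, ξ} ∉ τ ✗.
  V = {[μ=ν]}: π^{-1}(V) = {μ, ν} ∉ τ ✗.
  V = {[λ=ξ], [μ=ν]}: π^{-1}(V) = {λ, μ, ν, ξ} ∈ τ ✓.
Open sets in the quotient: τ_Q = {{}, {[λ=ξ], [μ=ν]}} (2 elements).


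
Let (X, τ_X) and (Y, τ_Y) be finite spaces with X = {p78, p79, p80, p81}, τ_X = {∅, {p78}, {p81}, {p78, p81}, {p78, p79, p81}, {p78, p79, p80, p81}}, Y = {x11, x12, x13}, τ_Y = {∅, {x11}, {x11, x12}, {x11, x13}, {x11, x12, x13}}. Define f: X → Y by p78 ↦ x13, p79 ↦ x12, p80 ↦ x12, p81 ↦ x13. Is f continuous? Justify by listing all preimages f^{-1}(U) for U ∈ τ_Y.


f is NOT continuous.

Compute f^{-1}(U) for each U ∈ τ_Y:
  U = ∅: f^{-1}(U) = ∅ ∈ τ_X ✓.
  U = {x11}: f^{-1}(U) = ∅ ∈ τ_X ✓.
  U = {x11, x12}: f^{-1}(U) = {p79, p80} ∉ τ_X ✗.
  U = {x11, x13}: f^{-1}(U) = {p78, p81} ∈ τ_X ✓.
  U = {x11, x12, x13}: f^{-1}(U) = {p78, p79, p80, p81} ∈ τ_X ✓.
Found U = {x11, x12} with f^{-1}(U) = {p79, p80} not in τ_X. Therefore f is NOT continuous.


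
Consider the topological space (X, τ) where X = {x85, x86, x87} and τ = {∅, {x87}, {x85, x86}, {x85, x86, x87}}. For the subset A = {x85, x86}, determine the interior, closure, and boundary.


int(A) = {x85, x86}, cl(A) = {x85, x86}, ∂A = ∅.

Closed sets in (X, τ) are complements of opens:
  closed(X, τ) = {∅, {x87}, {x85, x86}, {x85, x86, x87}}.
int(A) = ⋃ {U ∈ τ : U ⊆ A}. Opens contained in A: ∅, {x85, x86}.
Taking the union of these: int(A) = {x85, x86}.
cl(A) = ⋂ {C closed : A ⊆ C}. Closed sets containing A: {x85, x86}, {x85, x86, x87}.
Intersecting these: cl(A) = {x85, x86}.
∂A = cl(A) ∖ int(A) = {x85, x86} ∖ {x85, x86} = ∅.
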